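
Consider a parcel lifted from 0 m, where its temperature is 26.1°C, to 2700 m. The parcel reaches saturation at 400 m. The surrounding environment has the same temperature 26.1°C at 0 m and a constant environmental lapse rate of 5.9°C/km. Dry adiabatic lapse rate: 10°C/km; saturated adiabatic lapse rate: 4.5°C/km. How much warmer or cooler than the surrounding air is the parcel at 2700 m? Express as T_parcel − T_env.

+1.58°C (parcel warmer than environment)

Parcel:
  From 0 m to 400 m (dry): cools by 10 × 0.4 = 4°C, giving 22.1°C.
  From 400 m to 2700 m (saturated): cools by 4.5 × 2.3 = 10.35°C, giving 11.75°C.
Environment:
  From 0 m to 2700 m (environment): cools by 5.9 × 2.7 = 15.93°C, giving 10.17°C.
T_parcel − T_env = 11.75 − 10.17 = +1.58°C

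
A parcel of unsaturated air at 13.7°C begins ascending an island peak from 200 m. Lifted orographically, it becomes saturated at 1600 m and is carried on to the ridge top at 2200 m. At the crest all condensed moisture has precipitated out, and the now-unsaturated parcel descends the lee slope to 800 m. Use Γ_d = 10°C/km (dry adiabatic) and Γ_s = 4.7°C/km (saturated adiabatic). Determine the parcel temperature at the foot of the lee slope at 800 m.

10.88°C

200 → 1600 m (dry, 10°C/km): ΔT = -10 × 1.4 = -14°C → T = -0.3°C
1600 → 2200 m (saturated, 4.7°C/km): ΔT = -4.7 × 0.6 = -2.82°C → T = -3.12°C
2200 → 800 m (dry descent, 10°C/km): ΔT = +10 × 1.4 = +14°C → T = 10.88°C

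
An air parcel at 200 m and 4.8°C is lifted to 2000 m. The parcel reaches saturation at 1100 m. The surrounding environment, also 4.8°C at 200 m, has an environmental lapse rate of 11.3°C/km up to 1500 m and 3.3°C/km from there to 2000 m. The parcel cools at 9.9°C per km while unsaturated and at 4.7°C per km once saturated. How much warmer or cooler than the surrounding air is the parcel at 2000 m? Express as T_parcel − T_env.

+3.2°C (parcel warmer than environment)

Parcel:
  Dry to 1100 m: -9.9 × 0.9 km = -8.91°C, so T = -4.11°C.
  Saturated to 2000 m: -4.7 × 0.9 km = -4.23°C, so T = -8.34°C.
Environment:
  Environment, lower layer to 1500 m: -11.3 × 1.3 km = -14.69°C, so T = -9.89°C.
  Environment, upper layer to 2000 m: -3.3 × 0.5 km = -1.65°C, so T = -11.54°C.
T_parcel − T_env = -8.34 − (-11.54) = +3.2°C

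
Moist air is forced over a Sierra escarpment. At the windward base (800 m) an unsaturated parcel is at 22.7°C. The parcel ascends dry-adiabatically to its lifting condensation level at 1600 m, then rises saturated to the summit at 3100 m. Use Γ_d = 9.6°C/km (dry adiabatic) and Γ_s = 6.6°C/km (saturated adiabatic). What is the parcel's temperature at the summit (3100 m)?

5.12°C

Dry to 1600 m: -9.6 × 0.8 km = -7.68°C, so T = 15.02°C.
Saturated to 3100 m: -6.6 × 1.5 km = -9.9°C, so T = 5.12°C.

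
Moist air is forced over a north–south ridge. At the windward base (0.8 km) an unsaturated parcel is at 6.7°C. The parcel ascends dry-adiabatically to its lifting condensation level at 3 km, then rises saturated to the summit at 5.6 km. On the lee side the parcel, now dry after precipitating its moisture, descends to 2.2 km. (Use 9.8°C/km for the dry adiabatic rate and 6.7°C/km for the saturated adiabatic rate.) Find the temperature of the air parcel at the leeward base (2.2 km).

Dry to 3000 m: -9.8 × 2.2 km = -21.56°C, so T = -14.86°C.
Saturated to 5600 m: -6.7 × 2.6 km = -17.42°C, so T = -32.28°C.
Dry descent to 2200 m: +9.8 × 3.4 km = +33.32°C, so T = 1.04°C.

1.04°C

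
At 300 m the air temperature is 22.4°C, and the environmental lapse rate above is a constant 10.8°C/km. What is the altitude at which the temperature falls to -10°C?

3300 m

Height above start = (22.4 − (-10)) / 10.8 = 3 km
Altitude = 300 m + 3000 m = 3300 m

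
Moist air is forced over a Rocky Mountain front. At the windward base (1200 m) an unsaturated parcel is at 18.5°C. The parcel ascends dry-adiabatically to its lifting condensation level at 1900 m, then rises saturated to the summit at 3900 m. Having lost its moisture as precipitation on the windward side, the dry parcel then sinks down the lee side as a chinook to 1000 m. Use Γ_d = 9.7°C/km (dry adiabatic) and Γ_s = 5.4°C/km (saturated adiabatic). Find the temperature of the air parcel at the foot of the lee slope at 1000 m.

1200 → 1900 m (dry, 9.7°C/km): ΔT = -9.7 × 0.7 = -6.79°C → T = 11.71°C
1900 → 3900 m (saturated, 5.4°C/km): ΔT = -5.4 × 2 = -10.8°C → T = 0.91°C
3900 → 1000 m (dry descent, 9.7°C/km): ΔT = +9.7 × 2.9 = +28.13°C → T = 29.04°C

29.04°C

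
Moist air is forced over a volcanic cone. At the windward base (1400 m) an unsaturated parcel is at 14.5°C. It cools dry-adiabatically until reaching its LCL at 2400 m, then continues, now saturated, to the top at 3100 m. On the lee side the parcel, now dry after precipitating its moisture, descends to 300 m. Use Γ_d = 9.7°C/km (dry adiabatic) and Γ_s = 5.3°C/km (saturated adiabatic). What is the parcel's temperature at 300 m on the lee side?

28.25°C

1400–2400 m, dry: Δz = 1 km ⇒ ΔT = -9.7°C; T = 4.8°C
2400–3100 m, saturated: Δz = 0.7 km ⇒ ΔT = -3.71°C; T = 1.09°C
3100–300 m, dry descent: Δz = 2.8 km ⇒ ΔT = +27.16°C; T = 28.25°C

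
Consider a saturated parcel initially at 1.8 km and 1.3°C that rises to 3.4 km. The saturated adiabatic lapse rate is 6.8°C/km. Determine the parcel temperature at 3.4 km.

Saturated adiabatic to 3400 m: -6.8 × 1.6 km = -10.88°C, so T = -9.58°C.

-9.58°C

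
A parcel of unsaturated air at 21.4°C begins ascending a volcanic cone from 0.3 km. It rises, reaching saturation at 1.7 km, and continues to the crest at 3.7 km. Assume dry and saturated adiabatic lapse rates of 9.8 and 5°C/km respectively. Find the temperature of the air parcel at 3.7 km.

From 300 m to 1700 m (dry): cools by 9.8 × 1.4 = 13.72°C, giving 7.68°C.
From 1700 m to 3700 m (saturated): cools by 5 × 2 = 10°C, giving -2.32°C.

-2.32°C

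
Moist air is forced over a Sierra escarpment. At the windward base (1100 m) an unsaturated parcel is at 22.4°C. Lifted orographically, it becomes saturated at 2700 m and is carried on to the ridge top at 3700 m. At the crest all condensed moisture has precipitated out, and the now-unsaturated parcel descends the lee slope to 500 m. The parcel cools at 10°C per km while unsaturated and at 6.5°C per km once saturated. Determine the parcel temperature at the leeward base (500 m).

31.9°C

1100 → 2700 m (dry, 10°C/km): ΔT = -10 × 1.6 = -16°C → T = 6.4°C
2700 → 3700 m (saturated, 6.5°C/km): ΔT = -6.5 × 1 = -6.5°C → T = -0.1°C
3700 → 500 m (dry descent, 10°C/km): ΔT = +10 × 3.2 = +32°C → T = 31.9°C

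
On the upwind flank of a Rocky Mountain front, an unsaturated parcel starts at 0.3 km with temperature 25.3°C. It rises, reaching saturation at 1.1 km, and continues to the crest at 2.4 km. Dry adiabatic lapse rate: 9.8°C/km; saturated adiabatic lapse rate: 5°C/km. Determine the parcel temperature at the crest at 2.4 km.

From 300 m to 1100 m (dry): cools by 9.8 × 0.8 = 7.84°C, giving 17.46°C.
From 1100 m to 2400 m (saturated): cools by 5 × 1.3 = 6.5°C, giving 10.96°C.

10.96°C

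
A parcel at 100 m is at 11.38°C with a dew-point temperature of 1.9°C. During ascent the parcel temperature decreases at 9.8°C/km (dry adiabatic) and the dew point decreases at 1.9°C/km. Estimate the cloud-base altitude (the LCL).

1300 m

T and T_d converge at 9.8 − 1.9 = 7.9°C per km
Height above start = (11.38 − 1.9) / 7.9 = 1.2 km
LCL altitude = 100 m + 1200 m = 1300 m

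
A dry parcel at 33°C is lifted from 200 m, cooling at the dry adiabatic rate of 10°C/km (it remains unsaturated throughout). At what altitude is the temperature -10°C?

Height above start = (33 − (-10)) / 10 = 4.3 km
Altitude = 200 m + 4300 m = 4500 m

4500 m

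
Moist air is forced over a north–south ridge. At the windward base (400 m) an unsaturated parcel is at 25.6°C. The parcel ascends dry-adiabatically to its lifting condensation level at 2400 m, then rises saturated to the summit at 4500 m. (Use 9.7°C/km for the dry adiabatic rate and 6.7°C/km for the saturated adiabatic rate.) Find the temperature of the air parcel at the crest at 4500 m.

400–2400 m, dry: Δz = 2 km ⇒ ΔT = -19.4°C; T = 6.2°C
2400–4500 m, saturated: Δz = 2.1 km ⇒ ΔT = -14.07°C; T = -7.87°C

-7.87°C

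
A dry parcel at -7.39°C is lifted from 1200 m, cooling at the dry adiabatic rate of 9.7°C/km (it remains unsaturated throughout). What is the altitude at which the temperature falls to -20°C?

2500 m

Height above start = (-7.39 − (-20)) / 9.7 = 1.3 km
Altitude = 1200 m + 1300 m = 2500 m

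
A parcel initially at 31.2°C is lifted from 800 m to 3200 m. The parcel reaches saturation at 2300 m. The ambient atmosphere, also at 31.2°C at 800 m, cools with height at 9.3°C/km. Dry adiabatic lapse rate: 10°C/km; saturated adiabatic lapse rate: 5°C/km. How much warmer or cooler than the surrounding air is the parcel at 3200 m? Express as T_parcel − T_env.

+2.82°C (parcel warmer than environment)

Parcel:
  From 800 m to 2300 m (dry): cools by 10 × 1.5 = 15°C, giving 16.2°C.
  From 2300 m to 3200 m (saturated): cools by 5 × 0.9 = 4.5°C, giving 11.7°C.
Environment:
  From 800 m to 3200 m (environment): cools by 9.3 × 2.4 = 22.32°C, giving 8.88°C.
T_parcel − T_env = 11.7 − 8.88 = +2.82°C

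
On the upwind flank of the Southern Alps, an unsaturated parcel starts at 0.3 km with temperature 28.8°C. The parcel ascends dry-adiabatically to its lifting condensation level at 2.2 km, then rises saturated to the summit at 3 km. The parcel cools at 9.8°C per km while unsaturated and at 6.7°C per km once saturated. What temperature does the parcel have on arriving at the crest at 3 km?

4.82°C

300–2200 m, dry: Δz = 1.9 km ⇒ ΔT = -18.62°C; T = 10.18°C
2200–3000 m, saturated: Δz = 0.8 km ⇒ ΔT = -5.36°C; T = 4.82°C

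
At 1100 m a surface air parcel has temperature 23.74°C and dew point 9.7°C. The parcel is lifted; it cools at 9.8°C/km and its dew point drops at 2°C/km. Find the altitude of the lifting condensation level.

T and T_d converge at 9.8 − 2 = 7.8°C per km
Height above start = (23.74 − 9.7) / 7.8 = 1.8 km
LCL altitude = 1100 m + 1800 m = 2900 m

2900 m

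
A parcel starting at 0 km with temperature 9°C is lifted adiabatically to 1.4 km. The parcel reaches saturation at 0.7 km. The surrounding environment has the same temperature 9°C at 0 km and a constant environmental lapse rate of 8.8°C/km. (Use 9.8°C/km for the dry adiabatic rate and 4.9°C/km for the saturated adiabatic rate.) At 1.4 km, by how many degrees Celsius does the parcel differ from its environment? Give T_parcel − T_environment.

Parcel:
  Dry to 700 m: -9.8 × 0.7 km = -6.86°C, so T = 2.14°C.
  Saturated to 1400 m: -4.9 × 0.7 km = -3.43°C, so T = -1.29°C.
Environment:
  Environment to 1400 m: -8.8 × 1.4 km = -12.32°C, so T = -3.32°C.
T_parcel − T_env = -1.29 − (-3.32) = +2.03°C

+2.03°C (parcel warmer than environment)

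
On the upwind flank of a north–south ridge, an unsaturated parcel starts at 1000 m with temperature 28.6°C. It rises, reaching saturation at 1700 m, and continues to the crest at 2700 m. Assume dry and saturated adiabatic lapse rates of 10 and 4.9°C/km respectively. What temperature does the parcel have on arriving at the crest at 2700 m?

16.7°C

Dry to 1700 m: -10 × 0.7 km = -7°C, so T = 21.6°C.
Saturated to 2700 m: -4.9 × 1 km = -4.9°C, so T = 16.7°C.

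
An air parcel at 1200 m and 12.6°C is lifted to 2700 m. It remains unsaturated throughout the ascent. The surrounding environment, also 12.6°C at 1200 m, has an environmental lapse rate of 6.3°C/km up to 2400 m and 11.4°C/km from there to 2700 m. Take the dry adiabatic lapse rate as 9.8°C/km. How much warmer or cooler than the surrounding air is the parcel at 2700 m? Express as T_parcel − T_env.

-3.72°C (parcel cooler than environment)

Parcel:
  Dry to 2700 m: -9.8 × 1.5 km = -14.7°C, so T = -2.1°C.
Environment:
  Environment, lower layer to 2400 m: -6.3 × 1.2 km = -7.56°C, so T = 5.04°C.
  Environment, upper layer to 2700 m: -11.4 × 0.3 km = -3.42°C, so T = 1.62°C.
T_parcel − T_env = -2.1 − 1.62 = -3.72°C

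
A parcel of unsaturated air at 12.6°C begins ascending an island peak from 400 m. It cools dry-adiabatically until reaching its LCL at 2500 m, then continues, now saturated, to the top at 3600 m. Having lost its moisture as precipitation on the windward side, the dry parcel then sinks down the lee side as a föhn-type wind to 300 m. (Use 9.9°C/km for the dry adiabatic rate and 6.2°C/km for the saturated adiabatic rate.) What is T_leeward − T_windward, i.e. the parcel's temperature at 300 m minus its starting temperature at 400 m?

+5.06°C

Dry to 2500 m: -9.9 × 2.1 km = -20.79°C, so T = -8.19°C.
Saturated to 3600 m: -6.2 × 1.1 km = -6.82°C, so T = -15.01°C.
Dry descent to 300 m: +9.9 × 3.3 km = +32.67°C, so T = 17.66°C.
Net change vs windward start: 17.66 − 12.6 = +5.06°C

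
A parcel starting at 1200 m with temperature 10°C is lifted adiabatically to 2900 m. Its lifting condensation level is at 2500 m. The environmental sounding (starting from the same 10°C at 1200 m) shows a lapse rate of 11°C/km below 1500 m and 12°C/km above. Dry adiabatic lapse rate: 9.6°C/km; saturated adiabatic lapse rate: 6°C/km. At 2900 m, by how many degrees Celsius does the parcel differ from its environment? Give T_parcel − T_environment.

+5.22°C (parcel warmer than environment)

Parcel:
  Dry to 2500 m: -9.6 × 1.3 km = -12.48°C, so T = -2.48°C.
  Saturated to 2900 m: -6 × 0.4 km = -2.4°C, so T = -4.88°C.
Environment:
  Environment, lower layer to 1500 m: -11 × 0.3 km = -3.3°C, so T = 6.7°C.
  Environment, upper layer to 2900 m: -12 × 1.4 km = -16.8°C, so T = -10.1°C.
T_parcel − T_env = -4.88 − (-10.1) = +5.22°C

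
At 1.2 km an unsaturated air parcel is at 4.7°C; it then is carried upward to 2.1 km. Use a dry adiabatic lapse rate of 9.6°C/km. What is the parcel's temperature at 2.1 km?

-3.94°C

1200 → 2100 m (dry adiabatic, 9.6°C/km): ΔT = -9.6 × 0.9 = -8.64°C → T = -3.94°C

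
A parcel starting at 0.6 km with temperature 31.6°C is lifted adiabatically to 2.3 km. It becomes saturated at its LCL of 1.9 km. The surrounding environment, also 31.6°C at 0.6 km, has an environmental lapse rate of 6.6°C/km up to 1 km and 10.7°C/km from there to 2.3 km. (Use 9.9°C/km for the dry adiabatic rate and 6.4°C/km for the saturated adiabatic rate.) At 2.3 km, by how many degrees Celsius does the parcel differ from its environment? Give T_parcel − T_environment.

+1.12°C (parcel warmer than environment)

Parcel:
  600–1900 m, dry: Δz = 1.3 km ⇒ ΔT = -12.87°C; T = 18.73°C
  1900–2300 m, saturated: Δz = 0.4 km ⇒ ΔT = -2.56°C; T = 16.17°C
Environment:
  600–1000 m, environment, lower layer: Δz = 0.4 km ⇒ ΔT = -2.64°C; T = 28.96°C
  1000–2300 m, environment, upper layer: Δz = 1.3 km ⇒ ΔT = -13.91°C; T = 15.05°C
T_parcel − T_env = 16.17 − 15.05 = +1.12°C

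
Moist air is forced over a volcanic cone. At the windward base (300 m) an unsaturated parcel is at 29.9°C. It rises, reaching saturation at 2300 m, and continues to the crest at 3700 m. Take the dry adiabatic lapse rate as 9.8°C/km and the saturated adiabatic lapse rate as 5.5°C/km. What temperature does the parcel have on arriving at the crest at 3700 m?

From 300 m to 2300 m (dry): cools by 9.8 × 2 = 19.6°C, giving 10.3°C.
From 2300 m to 3700 m (saturated): cools by 5.5 × 1.4 = 7.7°C, giving 2.6°C.

2.6°C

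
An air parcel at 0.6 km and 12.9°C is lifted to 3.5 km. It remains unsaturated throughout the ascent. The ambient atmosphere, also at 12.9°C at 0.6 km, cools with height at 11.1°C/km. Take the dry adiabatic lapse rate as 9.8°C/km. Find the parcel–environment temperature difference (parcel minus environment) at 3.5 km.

Parcel:
  600 → 3500 m (dry, 9.8°C/km): ΔT = -9.8 × 2.9 = -28.42°C → T = -15.52°C
Environment:
  600 → 3500 m (environment, 11.1°C/km): ΔT = -11.1 × 2.9 = -32.19°C → T = -19.29°C
T_parcel − T_env = -15.52 − (-19.29) = +3.77°C

+3.77°C (parcel warmer than environment)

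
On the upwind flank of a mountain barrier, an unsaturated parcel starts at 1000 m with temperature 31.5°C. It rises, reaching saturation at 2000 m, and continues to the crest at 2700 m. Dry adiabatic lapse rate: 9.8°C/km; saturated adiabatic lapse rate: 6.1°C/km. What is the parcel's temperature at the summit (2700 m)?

17.43°C

From 1000 m to 2000 m (dry): cools by 9.8 × 1 = 9.8°C, giving 21.7°C.
From 2000 m to 2700 m (saturated): cools by 6.1 × 0.7 = 4.27°C, giving 17.43°C.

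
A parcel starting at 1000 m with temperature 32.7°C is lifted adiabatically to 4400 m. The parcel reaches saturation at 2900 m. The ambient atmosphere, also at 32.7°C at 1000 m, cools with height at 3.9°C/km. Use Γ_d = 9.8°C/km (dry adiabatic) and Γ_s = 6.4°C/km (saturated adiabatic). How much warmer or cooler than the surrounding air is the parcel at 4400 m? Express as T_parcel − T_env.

Parcel:
  1000–2900 m, dry: Δz = 1.9 km ⇒ ΔT = -18.62°C; T = 14.08°C
  2900–4400 m, saturated: Δz = 1.5 km ⇒ ΔT = -9.6°C; T = 4.48°C
Environment:
  1000–4400 m, environment: Δz = 3.4 km ⇒ ΔT = -13.26°C; T = 19.44°C
T_parcel − T_env = 4.48 − 19.44 = -14.96°C

-14.96°C (parcel cooler than environment)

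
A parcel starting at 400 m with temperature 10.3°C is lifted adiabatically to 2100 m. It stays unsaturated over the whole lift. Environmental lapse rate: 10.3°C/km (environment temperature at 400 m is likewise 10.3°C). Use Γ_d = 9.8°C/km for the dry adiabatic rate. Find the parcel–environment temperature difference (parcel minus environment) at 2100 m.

Parcel:
  Dry to 2100 m: -9.8 × 1.7 km = -16.66°C, so T = -6.36°C.
Environment:
  Environment to 2100 m: -10.3 × 1.7 km = -17.51°C, so T = -7.21°C.
T_parcel − T_env = -6.36 − (-7.21) = +0.85°C

+0.85°C (parcel warmer than environment)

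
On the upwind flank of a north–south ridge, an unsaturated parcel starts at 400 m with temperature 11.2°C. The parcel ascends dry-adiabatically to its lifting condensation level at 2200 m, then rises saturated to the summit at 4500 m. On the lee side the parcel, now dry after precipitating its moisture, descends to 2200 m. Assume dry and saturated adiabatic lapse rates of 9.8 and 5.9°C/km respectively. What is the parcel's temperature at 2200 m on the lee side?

From 400 m to 2200 m (dry): cools by 9.8 × 1.8 = 17.64°C, giving -6.44°C.
From 2200 m to 4500 m (saturated): cools by 5.9 × 2.3 = 13.57°C, giving -20.01°C.
From 4500 m to 2200 m (dry descent): warms by 9.8 × 2.3 = 22.54°C, giving 2.53°C.

2.53°C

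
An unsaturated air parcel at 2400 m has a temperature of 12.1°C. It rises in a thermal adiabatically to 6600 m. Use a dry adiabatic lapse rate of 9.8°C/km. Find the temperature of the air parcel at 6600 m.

-29.06°C

Dry adiabatic to 6600 m: -9.8 × 4.2 km = -41.16°C, so T = -29.06°C.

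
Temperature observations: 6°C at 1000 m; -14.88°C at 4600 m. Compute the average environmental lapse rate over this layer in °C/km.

5.8°C/km

Γ = −ΔT/Δz = (6 − (-14.88)) / (4600 − 1000) m
  = 20.88°C / 3.6 km = 5.8°C/km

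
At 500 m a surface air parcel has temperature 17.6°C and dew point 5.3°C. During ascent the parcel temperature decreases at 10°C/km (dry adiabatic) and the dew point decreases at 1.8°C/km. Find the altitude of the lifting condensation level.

T and T_d converge at 10 − 1.8 = 8.2°C per km
Height above start = (17.6 − 5.3) / 8.2 = 1.5 km
LCL altitude = 500 m + 1500 m = 2000 m

2000 m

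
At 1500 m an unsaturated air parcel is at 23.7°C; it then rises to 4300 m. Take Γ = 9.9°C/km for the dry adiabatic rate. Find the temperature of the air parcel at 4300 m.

-4.02°C

From 1500 m to 4300 m (dry adiabatic): cools by 9.9 × 2.8 = 27.72°C, giving -4.02°C.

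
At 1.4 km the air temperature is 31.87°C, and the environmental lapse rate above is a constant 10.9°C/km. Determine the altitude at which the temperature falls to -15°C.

Height above start = (31.87 − (-15)) / 10.9 = 4.3 km
Altitude = 1400 m + 4300 m = 5700 m

5.7 km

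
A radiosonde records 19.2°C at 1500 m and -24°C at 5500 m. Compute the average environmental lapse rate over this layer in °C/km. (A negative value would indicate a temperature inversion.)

Γ = −ΔT/Δz = (19.2 − (-24)) / (5500 − 1500) m
  = 43.2°C / 4 km = 10.8°C/km

10.8°C/km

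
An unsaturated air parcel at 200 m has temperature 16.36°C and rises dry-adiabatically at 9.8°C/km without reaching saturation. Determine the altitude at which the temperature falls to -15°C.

3400 m

Height above start = (16.36 − (-15)) / 9.8 = 3.2 km
Altitude = 200 m + 3200 m = 3400 m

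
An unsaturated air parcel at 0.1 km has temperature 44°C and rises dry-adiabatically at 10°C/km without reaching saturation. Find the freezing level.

4.5 km

Height above start = (44 − 0) / 10 = 4.4 km
Altitude = 100 m + 4400 m = 4500 m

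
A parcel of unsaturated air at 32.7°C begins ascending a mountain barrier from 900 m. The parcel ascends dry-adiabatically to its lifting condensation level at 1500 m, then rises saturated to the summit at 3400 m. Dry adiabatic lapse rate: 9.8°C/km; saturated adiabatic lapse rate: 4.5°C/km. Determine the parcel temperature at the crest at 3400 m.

900–1500 m, dry: Δz = 0.6 km ⇒ ΔT = -5.88°C; T = 26.82°C
1500–3400 m, saturated: Δz = 1.9 km ⇒ ΔT = -8.55°C; T = 18.27°C

18.27°C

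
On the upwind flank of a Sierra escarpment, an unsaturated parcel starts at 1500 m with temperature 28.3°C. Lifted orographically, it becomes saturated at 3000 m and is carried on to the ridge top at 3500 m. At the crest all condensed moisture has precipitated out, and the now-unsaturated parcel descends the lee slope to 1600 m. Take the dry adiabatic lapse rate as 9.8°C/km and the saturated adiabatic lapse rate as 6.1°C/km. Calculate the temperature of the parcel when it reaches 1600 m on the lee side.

From 1500 m to 3000 m (dry): cools by 9.8 × 1.5 = 14.7°C, giving 13.6°C.
From 3000 m to 3500 m (saturated): cools by 6.1 × 0.5 = 3.05°C, giving 10.55°C.
From 3500 m to 1600 m (dry descent): warms by 9.8 × 1.9 = 18.62°C, giving 29.17°C.

29.17°C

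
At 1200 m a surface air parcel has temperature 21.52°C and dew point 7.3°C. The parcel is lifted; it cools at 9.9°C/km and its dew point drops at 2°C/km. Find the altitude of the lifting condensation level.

T and T_d converge at 9.9 − 2 = 7.9°C per km
Height above start = (21.52 − 7.3) / 7.9 = 1.8 km
LCL altitude = 1200 m + 1800 m = 3000 m

3000 m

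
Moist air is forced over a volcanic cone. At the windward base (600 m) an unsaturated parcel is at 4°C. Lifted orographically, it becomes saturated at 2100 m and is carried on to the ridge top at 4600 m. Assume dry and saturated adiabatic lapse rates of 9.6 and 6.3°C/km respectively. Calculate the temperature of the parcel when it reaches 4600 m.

600 → 2100 m (dry, 9.6°C/km): ΔT = -9.6 × 1.5 = -14.4°C → T = -10.4°C
2100 → 4600 m (saturated, 6.3°C/km): ΔT = -6.3 × 2.5 = -15.75°C → T = -26.15°C

-26.15°C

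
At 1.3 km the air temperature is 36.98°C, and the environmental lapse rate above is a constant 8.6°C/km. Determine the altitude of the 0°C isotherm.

Height above start = (36.98 − 0) / 8.6 = 4.3 km
Altitude = 1300 m + 4300 m = 5600 m

5.6 km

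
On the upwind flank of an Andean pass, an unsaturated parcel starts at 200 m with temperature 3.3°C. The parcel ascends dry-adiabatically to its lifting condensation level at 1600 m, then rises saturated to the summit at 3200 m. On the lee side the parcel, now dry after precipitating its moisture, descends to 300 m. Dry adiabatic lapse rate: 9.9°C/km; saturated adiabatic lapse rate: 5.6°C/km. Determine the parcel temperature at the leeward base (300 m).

200–1600 m, dry: Δz = 1.4 km ⇒ ΔT = -13.86°C; T = -10.56°C
1600–3200 m, saturated: Δz = 1.6 km ⇒ ΔT = -8.96°C; T = -19.52°C
3200–300 m, dry descent: Δz = 2.9 km ⇒ ΔT = +28.71°C; T = 9.19°C

9.19°C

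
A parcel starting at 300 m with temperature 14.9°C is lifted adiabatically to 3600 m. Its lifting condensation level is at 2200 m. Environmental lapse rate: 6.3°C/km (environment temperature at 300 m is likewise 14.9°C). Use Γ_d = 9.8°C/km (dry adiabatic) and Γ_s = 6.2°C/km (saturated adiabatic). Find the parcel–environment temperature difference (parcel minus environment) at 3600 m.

Parcel:
  300–2200 m, dry: Δz = 1.9 km ⇒ ΔT = -18.62°C; T = -3.72°C
  2200–3600 m, saturated: Δz = 1.4 km ⇒ ΔT = -8.68°C; T = -12.4°C
Environment:
  300–3600 m, environment: Δz = 3.3 km ⇒ ΔT = -20.79°C; T = -5.89°C
T_parcel − T_env = -12.4 − (-5.89) = -6.51°C

-6.51°C (parcel cooler than environment)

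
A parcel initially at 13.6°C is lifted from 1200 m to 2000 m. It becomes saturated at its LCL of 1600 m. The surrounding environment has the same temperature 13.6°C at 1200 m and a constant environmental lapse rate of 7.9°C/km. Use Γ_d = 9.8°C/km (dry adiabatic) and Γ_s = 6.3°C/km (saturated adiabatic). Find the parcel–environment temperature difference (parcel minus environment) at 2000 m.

-0.12°C (parcel cooler than environment)

Parcel:
  Dry to 1600 m: -9.8 × 0.4 km = -3.92°C, so T = 9.68°C.
  Saturated to 2000 m: -6.3 × 0.4 km = -2.52°C, so T = 7.16°C.
Environment:
  Environment to 2000 m: -7.9 × 0.8 km = -6.32°C, so T = 7.28°C.
T_parcel − T_env = 7.16 − 7.28 = -0.12°C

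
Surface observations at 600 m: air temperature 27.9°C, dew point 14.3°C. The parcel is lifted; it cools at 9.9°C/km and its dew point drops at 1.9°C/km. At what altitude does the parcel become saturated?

2300 m

T and T_d converge at 9.9 − 1.9 = 8°C per km
Height above start = (27.9 − 14.3) / 8 = 1.7 km
LCL altitude = 600 m + 1700 m = 2300 m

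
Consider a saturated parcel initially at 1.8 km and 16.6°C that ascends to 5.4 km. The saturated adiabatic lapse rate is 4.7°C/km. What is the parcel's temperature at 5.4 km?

-0.32°C

Saturated adiabatic to 5400 m: -4.7 × 3.6 km = -16.92°C, so T = -0.32°C.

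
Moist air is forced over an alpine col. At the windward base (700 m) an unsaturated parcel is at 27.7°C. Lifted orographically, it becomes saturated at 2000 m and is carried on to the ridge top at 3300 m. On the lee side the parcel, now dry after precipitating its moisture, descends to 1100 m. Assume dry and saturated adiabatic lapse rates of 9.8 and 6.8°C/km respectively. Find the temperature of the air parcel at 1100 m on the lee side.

27.68°C

700–2000 m, dry: Δz = 1.3 km ⇒ ΔT = -12.74°C; T = 14.96°C
2000–3300 m, saturated: Δz = 1.3 km ⇒ ΔT = -8.84°C; T = 6.12°C
3300–1100 m, dry descent: Δz = 2.2 km ⇒ ΔT = +21.56°C; T = 27.68°C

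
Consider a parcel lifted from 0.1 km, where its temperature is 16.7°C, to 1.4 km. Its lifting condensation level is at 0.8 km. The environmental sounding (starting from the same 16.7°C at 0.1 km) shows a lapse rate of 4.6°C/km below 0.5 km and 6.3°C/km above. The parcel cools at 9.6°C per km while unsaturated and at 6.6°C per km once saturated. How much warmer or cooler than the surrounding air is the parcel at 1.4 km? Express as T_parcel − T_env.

Parcel:
  From 100 m to 800 m (dry): cools by 9.6 × 0.7 = 6.72°C, giving 9.98°C.
  From 800 m to 1400 m (saturated): cools by 6.6 × 0.6 = 3.96°C, giving 6.02°C.
Environment:
  From 100 m to 500 m (environment, lower layer): cools by 4.6 × 0.4 = 1.84°C, giving 14.86°C.
  From 500 m to 1400 m (environment, upper layer): cools by 6.3 × 0.9 = 5.67°C, giving 9.19°C.
T_parcel − T_env = 6.02 − 9.19 = -3.17°C

-3.17°C (parcel cooler than environment)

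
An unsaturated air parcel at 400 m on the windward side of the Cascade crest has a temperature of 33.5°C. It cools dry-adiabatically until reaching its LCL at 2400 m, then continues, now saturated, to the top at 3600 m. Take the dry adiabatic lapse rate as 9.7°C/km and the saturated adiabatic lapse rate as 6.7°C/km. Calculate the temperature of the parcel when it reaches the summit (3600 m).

Dry to 2400 m: -9.7 × 2 km = -19.4°C, so T = 14.1°C.
Saturated to 3600 m: -6.7 × 1.2 km = -8.04°C, so T = 6.06°C.

6.06°C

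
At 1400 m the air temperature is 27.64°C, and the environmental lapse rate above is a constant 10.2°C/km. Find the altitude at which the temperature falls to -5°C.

4600 m

Height above start = (27.64 − (-5)) / 10.2 = 3.2 km
Altitude = 1400 m + 3200 m = 4600 m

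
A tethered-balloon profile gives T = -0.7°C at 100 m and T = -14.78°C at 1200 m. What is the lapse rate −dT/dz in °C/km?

12.8°C/km

Γ = −ΔT/Δz = (-0.7 − (-14.78)) / (1200 − 100) m
  = 14.08°C / 1.1 km = 12.8°C/km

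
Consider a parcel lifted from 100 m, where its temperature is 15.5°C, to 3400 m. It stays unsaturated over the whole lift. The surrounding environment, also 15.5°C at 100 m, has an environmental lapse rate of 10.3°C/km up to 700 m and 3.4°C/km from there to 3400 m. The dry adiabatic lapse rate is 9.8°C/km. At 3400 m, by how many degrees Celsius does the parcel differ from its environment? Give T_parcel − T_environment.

Parcel:
  100 → 3400 m (dry, 9.8°C/km): ΔT = -9.8 × 3.3 = -32.34°C → T = -16.84°C
Environment:
  100 → 700 m (environment, lower layer, 10.3°C/km): ΔT = -10.3 × 0.6 = -6.18°C → T = 9.32°C
  700 → 3400 m (environment, upper layer, 3.4°C/km): ΔT = -3.4 × 2.7 = -9.18°C → T = 0.14°C
T_parcel − T_env = -16.84 − 0.14 = -16.98°C

-16.98°C (parcel cooler than environment)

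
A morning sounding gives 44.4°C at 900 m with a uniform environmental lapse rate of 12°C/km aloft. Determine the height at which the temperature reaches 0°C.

4600 m

Height above start = (44.4 − 0) / 12 = 3.7 km
Altitude = 900 m + 3700 m = 4600 m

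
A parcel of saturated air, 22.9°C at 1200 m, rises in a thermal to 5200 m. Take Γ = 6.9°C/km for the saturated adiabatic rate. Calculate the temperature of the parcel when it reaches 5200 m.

-4.7°C

1200 → 5200 m (saturated adiabatic, 6.9°C/km): ΔT = -6.9 × 4 = -27.6°C → T = -4.7°C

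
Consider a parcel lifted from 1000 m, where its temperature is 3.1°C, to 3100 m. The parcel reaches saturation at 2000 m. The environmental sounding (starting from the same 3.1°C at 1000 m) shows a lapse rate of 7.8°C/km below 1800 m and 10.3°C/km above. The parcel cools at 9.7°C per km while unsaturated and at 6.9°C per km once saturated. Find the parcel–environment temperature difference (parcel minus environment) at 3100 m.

+2.34°C (parcel warmer than environment)

Parcel:
  1000–2000 m, dry: Δz = 1 km ⇒ ΔT = -9.7°C; T = -6.6°C
  2000–3100 m, saturated: Δz = 1.1 km ⇒ ΔT = -7.59°C; T = -14.19°C
Environment:
  1000–1800 m, environment, lower layer: Δz = 0.8 km ⇒ ΔT = -6.24°C; T = -3.14°C
  1800–3100 m, environment, upper layer: Δz = 1.3 km ⇒ ΔT = -13.39°C; T = -16.53°C
T_parcel − T_env = -14.19 − (-16.53) = +2.34°C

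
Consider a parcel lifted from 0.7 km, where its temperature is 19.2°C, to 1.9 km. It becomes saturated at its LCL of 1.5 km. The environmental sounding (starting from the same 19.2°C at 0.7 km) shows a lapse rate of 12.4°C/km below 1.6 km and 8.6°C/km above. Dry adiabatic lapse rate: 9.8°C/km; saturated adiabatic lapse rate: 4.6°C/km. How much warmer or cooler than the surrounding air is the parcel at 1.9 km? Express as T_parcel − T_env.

Parcel:
  From 700 m to 1500 m (dry): cools by 9.8 × 0.8 = 7.84°C, giving 11.36°C.
  From 1500 m to 1900 m (saturated): cools by 4.6 × 0.4 = 1.84°C, giving 9.52°C.
Environment:
  From 700 m to 1600 m (environment, lower layer): cools by 12.4 × 0.9 = 11.16°C, giving 8.04°C.
  From 1600 m to 1900 m (environment, upper layer): cools by 8.6 × 0.3 = 2.58°C, giving 5.46°C.
T_parcel − T_env = 9.52 − 5.46 = +4.06°C

+4.06°C (parcel warmer than environment)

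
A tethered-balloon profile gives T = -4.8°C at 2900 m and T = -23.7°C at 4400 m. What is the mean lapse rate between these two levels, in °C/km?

Γ = −ΔT/Δz = (-4.8 − (-23.7)) / (4400 − 2900) m
  = 18.9°C / 1.5 km = 12.6°C/km

12.6°C/km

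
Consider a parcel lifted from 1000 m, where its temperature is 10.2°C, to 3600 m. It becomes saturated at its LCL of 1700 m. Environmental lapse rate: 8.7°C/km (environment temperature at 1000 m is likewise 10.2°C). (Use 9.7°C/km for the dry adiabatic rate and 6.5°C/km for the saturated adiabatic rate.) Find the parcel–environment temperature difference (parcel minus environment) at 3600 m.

Parcel:
  1000 → 1700 m (dry, 9.7°C/km): ΔT = -9.7 × 0.7 = -6.79°C → T = 3.41°C
  1700 → 3600 m (saturated, 6.5°C/km): ΔT = -6.5 × 1.9 = -12.35°C → T = -8.94°C
Environment:
  1000 → 3600 m (environment, 8.7°C/km): ΔT = -8.7 × 2.6 = -22.62°C → T = -12.42°C
T_parcel − T_env = -8.94 − (-12.42) = +3.48°C

+3.48°C (parcel warmer than environment)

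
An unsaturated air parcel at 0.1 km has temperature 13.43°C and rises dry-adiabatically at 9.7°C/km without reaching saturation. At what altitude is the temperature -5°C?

Height above start = (13.43 − (-5)) / 9.7 = 1.9 km
Altitude = 100 m + 1900 m = 2000 m

2 km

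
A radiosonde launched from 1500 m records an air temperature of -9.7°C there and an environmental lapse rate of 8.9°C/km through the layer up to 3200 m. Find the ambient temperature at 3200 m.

-24.83°C

1500 → 3200 m (environmental, 8.9°C/km): ΔT = -8.9 × 1.7 = -15.13°C → T = -24.83°C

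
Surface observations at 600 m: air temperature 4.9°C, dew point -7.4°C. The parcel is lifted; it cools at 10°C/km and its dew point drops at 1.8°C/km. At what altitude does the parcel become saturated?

T and T_d converge at 10 − 1.8 = 8.2°C per km
Height above start = (4.9 − (-7.4)) / 8.2 = 1.5 km
LCL altitude = 600 m + 1500 m = 2100 m

2100 m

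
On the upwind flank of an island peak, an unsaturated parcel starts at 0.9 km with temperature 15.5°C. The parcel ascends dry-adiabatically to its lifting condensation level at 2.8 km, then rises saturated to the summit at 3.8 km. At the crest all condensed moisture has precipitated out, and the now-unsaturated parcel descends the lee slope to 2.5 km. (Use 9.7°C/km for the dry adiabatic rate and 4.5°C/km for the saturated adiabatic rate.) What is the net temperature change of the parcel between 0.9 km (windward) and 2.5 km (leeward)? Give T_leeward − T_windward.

From 900 m to 2800 m (dry): cools by 9.7 × 1.9 = 18.43°C, giving -2.93°C.
From 2800 m to 3800 m (saturated): cools by 4.5 × 1 = 4.5°C, giving -7.43°C.
From 3800 m to 2500 m (dry descent): warms by 9.7 × 1.3 = 12.61°C, giving 5.18°C.
Net change vs windward start: 5.18 − 15.5 = -10.32°C

-10.32°C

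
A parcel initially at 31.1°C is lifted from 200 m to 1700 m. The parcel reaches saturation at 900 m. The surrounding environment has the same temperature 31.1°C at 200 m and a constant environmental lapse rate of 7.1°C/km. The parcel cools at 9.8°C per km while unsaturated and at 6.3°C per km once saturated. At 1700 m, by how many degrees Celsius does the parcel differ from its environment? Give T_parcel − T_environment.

Parcel:
  200 → 900 m (dry, 9.8°C/km): ΔT = -9.8 × 0.7 = -6.86°C → T = 24.24°C
  900 → 1700 m (saturated, 6.3°C/km): ΔT = -6.3 × 0.8 = -5.04°C → T = 19.2°C
Environment:
  200 → 1700 m (environment, 7.1°C/km): ΔT = -7.1 × 1.5 = -10.65°C → T = 20.45°C
T_parcel − T_env = 19.2 − 20.45 = -1.25°C

-1.25°C (parcel cooler than environment)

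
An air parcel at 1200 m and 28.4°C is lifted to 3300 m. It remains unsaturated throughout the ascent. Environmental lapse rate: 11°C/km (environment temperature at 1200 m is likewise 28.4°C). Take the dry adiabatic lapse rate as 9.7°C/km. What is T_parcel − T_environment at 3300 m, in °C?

Parcel:
  1200–3300 m, dry: Δz = 2.1 km ⇒ ΔT = -20.37°C; T = 8.03°C
Environment:
  1200–3300 m, environment: Δz = 2.1 km ⇒ ΔT = -23.1°C; T = 5.3°C
T_parcel − T_env = 8.03 − 5.3 = +2.73°C

+2.73°C (parcel warmer than environment)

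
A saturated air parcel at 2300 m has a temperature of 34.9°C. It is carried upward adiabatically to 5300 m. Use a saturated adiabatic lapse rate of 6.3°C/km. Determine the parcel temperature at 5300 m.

2300 → 5300 m (saturated adiabatic, 6.3°C/km): ΔT = -6.3 × 3 = -18.9°C → T = 16°C

16°C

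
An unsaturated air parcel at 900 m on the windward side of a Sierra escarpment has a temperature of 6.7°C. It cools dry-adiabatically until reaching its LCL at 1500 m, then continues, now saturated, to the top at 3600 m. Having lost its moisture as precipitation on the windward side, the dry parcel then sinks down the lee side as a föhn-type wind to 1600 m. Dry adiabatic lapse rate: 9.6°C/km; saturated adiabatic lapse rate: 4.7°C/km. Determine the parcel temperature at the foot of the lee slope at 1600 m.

10.27°C

900–1500 m, dry: Δz = 0.6 km ⇒ ΔT = -5.76°C; T = 0.94°C
1500–3600 m, saturated: Δz = 2.1 km ⇒ ΔT = -9.87°C; T = -8.93°C
3600–1600 m, dry descent: Δz = 2 km ⇒ ΔT = +19.2°C; T = 10.27°C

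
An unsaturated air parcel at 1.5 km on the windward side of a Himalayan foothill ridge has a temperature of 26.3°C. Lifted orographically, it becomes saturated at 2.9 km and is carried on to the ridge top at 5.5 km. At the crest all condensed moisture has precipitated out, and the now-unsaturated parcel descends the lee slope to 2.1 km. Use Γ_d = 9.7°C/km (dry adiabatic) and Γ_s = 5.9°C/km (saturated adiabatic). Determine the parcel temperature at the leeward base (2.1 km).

30.36°C

Dry to 2900 m: -9.7 × 1.4 km = -13.58°C, so T = 12.72°C.
Saturated to 5500 m: -5.9 × 2.6 km = -15.34°C, so T = -2.62°C.
Dry descent to 2100 m: +9.7 × 3.4 km = +32.98°C, so T = 30.36°C.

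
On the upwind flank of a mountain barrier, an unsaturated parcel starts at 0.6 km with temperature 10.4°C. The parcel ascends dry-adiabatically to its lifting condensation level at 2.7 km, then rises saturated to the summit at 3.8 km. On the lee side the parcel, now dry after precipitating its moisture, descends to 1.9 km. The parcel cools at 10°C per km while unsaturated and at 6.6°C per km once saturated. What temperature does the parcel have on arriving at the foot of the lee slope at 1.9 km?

600–2700 m, dry: Δz = 2.1 km ⇒ ΔT = -21°C; T = -10.6°C
2700–3800 m, saturated: Δz = 1.1 km ⇒ ΔT = -7.26°C; T = -17.86°C
3800–1900 m, dry descent: Δz = 1.9 km ⇒ ΔT = +19°C; T = 1.14°C

1.14°C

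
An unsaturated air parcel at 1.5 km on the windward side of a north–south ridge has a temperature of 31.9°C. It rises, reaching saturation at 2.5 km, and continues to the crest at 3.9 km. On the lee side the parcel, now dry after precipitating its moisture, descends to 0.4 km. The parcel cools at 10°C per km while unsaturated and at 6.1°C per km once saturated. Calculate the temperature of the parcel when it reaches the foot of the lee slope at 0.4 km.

48.36°C

From 1500 m to 2500 m (dry): cools by 10 × 1 = 10°C, giving 21.9°C.
From 2500 m to 3900 m (saturated): cools by 6.1 × 1.4 = 8.54°C, giving 13.36°C.
From 3900 m to 400 m (dry descent): warms by 10 × 3.5 = 35°C, giving 48.36°C.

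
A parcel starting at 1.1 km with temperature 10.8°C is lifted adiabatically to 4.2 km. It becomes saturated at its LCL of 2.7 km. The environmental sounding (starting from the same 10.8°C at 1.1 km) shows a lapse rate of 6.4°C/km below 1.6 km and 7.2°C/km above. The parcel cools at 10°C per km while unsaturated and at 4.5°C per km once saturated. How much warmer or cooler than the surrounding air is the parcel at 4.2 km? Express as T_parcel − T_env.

-0.83°C (parcel cooler than environment)

Parcel:
  From 1100 m to 2700 m (dry): cools by 10 × 1.6 = 16°C, giving -5.2°C.
  From 2700 m to 4200 m (saturated): cools by 4.5 × 1.5 = 6.75°C, giving -11.95°C.
Environment:
  From 1100 m to 1600 m (environment, lower layer): cools by 6.4 × 0.5 = 3.2°C, giving 7.6°C.
  From 1600 m to 4200 m (environment, upper layer): cools by 7.2 × 2.6 = 18.72°C, giving -11.12°C.
T_parcel − T_env = -11.95 − (-11.12) = -0.83°C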